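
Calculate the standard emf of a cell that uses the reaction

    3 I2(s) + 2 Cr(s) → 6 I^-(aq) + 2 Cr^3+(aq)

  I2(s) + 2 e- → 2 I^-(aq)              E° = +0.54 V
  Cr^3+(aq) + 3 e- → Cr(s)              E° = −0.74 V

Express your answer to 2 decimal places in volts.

+1.28 V

In the reaction as written, I2(s) is reduced (cathode) and Cr^3+(aq) is produced by oxidation at the anode.
E°cell = E°(cathode) − E°(anode) = +0.54 − (−0.74) = +1.28 V.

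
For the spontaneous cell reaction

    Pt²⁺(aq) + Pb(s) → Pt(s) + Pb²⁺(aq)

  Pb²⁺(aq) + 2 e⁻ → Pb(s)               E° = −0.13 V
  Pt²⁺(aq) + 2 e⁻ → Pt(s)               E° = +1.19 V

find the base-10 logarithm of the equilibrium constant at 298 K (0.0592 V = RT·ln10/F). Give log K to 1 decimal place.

The Pt²⁺/Pt couple is reduced (cathode); E°cell = +1.19 − (−0.13) = +1.32 V with n = 2.
At equilibrium E = 0, so log K = nE°cell / 0.0592 = (2)(+1.32) / 0.0592 = 44.6.

log K = 44.6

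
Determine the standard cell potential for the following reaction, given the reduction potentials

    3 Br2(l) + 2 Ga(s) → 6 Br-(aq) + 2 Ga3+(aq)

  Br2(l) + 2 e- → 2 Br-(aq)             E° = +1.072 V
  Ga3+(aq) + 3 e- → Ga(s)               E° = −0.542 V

+1.614 V

Br2(l) gains electrons, so the Br₂/Br⁻ couple is the cathode; the Ga³⁺/Ga couple is the anode.
E°cell = E°(cathode) − E°(anode) = +1.072 − (−0.542) = +1.614 V.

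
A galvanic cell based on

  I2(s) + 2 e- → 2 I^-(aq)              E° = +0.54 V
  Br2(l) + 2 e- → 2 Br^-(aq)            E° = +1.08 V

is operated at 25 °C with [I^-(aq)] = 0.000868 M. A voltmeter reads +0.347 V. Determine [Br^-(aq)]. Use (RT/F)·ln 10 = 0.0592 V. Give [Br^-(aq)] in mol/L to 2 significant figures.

The Br₂/Br⁻ couple has the larger reduction potential, so it is the cathode: E°cell = +1.08 − (+0.54) = +0.54 V and n = 2.
From the Nernst equation, log Q = n(E° − E)/0.0592 = 2·(+0.54 − (+0.347))/0.0592 = 6.520.
For Br2(l) + 2 I^-(aq) → 2 Br^-(aq) + I2(s), the reaction quotient is Q = [Br^-(aq)]^2 / [I^-(aq)]^2.
Solving for the unknown gives log [Br^-(aq)] = 0.199, so [Br^-(aq)] ≈ 1.6 M.

1.6 M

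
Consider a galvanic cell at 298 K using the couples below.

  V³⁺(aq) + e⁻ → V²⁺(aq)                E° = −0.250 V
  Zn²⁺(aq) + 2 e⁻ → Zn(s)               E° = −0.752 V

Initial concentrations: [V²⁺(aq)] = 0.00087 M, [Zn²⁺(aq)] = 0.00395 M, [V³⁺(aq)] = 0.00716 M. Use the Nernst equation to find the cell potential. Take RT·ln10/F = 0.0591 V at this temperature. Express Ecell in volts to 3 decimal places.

V³⁺/V²⁺ is reduced (cathode, E° = −0.250 V) and Zn²⁺/Zn is oxidized (anode).
E°cell = −0.250 − (−0.752) = +0.502 V, with n = 2 electrons transferred.
For the overall reaction 2 V³⁺(aq) + Zn(s) → 2 V²⁺(aq) + Zn²⁺(aq), Q = ([V²⁺(aq)]^2·[Zn²⁺(aq)]) / [V³⁺(aq)]^2 = 5.83×10^−5, giving log Q = −4.234.
E = E° − (0.0591/n)·log Q = +0.502 − (0.0591/2)(−4.234) = +0.627 V.

+0.627 V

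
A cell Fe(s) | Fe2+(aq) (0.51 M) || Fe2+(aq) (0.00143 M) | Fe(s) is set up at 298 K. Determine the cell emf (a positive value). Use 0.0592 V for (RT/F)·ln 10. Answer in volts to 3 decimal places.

For a concentration cell E°cell = 0, since both electrodes use the same couple.
The compartment with the higher Fe2+(aq) concentration (0.51 M) acts as the cathode; ions are reduced there and produced at the dilute (0.00143 M) anode.
With n = 2, Ecell = −(0.0592/2)·log([dilute]/[conc]) = −(0.0592/2)·log(0.00143/0.51) = +0.076 V.

0.076 V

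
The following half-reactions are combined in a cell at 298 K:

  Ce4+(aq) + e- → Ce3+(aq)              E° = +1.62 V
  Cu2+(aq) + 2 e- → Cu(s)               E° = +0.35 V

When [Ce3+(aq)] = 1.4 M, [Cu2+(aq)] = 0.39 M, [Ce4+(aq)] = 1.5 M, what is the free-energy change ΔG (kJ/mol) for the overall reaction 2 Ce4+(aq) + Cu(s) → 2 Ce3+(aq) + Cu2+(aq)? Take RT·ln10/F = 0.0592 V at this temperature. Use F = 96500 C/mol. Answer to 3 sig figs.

−248 kJ/mol

With Ce⁴⁺/Ce³⁺ reduced at the cathode, E°cell = +1.62 − (+0.35) = +1.27 V and n = 2.
Here Q = ([Ce3+(aq)]^2·[Cu2+(aq)]) / [Ce4+(aq)]^2 = 0.34 (log Q = −0.469), giving E = +1.27 − (0.0592/2)·(−0.469) = +1.2839 V.
Then ΔG = −nFE = −2 × 96500 × +1.2839 J/mol = −248 kJ/mol.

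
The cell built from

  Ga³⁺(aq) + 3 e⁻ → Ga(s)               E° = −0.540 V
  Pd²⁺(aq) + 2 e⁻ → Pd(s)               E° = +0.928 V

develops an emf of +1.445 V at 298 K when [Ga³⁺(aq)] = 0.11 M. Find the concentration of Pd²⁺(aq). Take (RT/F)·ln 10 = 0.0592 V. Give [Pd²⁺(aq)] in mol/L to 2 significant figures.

The Pd²⁺/Pd couple has the larger reduction potential, so it is the cathode: E°cell = +0.928 − (−0.540) = +1.468 V and n = 6.
Since E = E° − (0.0592/n)·log Q, log Q = n(E° − E)/0.0592 = 2.331.
The balanced reaction is 3 Pd²⁺(aq) + 2 Ga(s) → 3 Pd(s) + 2 Ga³⁺(aq), so Q = [Ga³⁺(aq)]^2 / [Pd²⁺(aq)]^3.
Substituting the known concentrations and solving, log [Pd²⁺(aq)] = −1.416 and [Pd²⁺(aq)] = 0.038 M.

0.038 M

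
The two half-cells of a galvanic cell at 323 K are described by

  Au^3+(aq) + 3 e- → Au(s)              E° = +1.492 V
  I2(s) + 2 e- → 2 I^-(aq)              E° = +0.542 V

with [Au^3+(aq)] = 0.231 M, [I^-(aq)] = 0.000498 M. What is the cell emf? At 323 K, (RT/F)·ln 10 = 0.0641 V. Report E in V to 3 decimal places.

+0.725 V

Au³⁺/Au is reduced (cathode, E° = +1.492 V) and I₂/I⁻ is oxidized (anode).
The standard potential is +1.492 − (+0.542) = +0.950 V and the balanced reaction transfers n = 6 electrons.
The balanced reaction is 2 Au^3+(aq) + 6 I^-(aq) → 2 Au(s) + 3 I2(s), so Q = 1 / ([Au^3+(aq)]^2·[I^-(aq)]^6) = 1.23×10^21 and log Q = 21.089.
Applying E = E° − (RT ln10/nF)·log Q gives +0.950 − (0.0641/6)(21.089) = +0.725 V.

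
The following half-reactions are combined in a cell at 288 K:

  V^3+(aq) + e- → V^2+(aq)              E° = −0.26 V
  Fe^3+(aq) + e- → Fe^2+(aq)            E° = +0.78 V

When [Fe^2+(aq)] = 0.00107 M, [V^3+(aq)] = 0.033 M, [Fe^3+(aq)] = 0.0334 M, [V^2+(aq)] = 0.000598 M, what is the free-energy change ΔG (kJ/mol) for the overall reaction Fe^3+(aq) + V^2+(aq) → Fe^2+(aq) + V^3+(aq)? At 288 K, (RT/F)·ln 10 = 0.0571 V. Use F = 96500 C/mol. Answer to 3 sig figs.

−99.0 kJ/mol

The standard cell potential is +0.78 − (−0.26) = +1.04 V, with n = 1 electron in the balanced equation.
The reaction quotient is ([Fe^2+(aq)]·[V^3+(aq)]) / ([Fe^3+(aq)]·[V^2+(aq)]) = 1.77; by Nernst, E = +1.04 − (0.0571/1)(0.247) = +1.0259 V.
Then ΔG = −nFE = −1 × 96500 × +1.0259 J/mol = −99.0 kJ/mol.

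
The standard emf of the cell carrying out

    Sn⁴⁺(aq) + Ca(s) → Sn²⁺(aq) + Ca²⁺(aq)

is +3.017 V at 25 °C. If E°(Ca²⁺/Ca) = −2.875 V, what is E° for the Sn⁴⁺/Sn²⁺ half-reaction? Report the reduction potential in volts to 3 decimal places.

+0.142 V

In the reaction as written the Sn⁴⁺/Sn²⁺ couple is reduced (cathode) and Ca²⁺/Ca is oxidized (anode), so E°cell = E°(Sn⁴⁺/Sn²⁺) − E°(Ca²⁺/Ca).
E°(Sn⁴⁺/Sn²⁺) = E°cell + E°(anode) = +3.017 + (−2.875) = +0.142 V.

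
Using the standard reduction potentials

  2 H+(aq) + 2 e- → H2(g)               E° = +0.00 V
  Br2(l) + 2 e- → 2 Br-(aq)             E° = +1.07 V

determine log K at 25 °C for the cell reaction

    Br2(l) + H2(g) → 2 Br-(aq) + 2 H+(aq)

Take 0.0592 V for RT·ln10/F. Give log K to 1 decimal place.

The Br₂/Br⁻ couple is reduced (cathode); E°cell = +1.07 − (+0.00) = +1.07 V with n = 2.
At equilibrium E = 0, so log K = nE°cell / 0.0592 = (2)(+1.07) / 0.0592 = 36.1.

log K = 36.1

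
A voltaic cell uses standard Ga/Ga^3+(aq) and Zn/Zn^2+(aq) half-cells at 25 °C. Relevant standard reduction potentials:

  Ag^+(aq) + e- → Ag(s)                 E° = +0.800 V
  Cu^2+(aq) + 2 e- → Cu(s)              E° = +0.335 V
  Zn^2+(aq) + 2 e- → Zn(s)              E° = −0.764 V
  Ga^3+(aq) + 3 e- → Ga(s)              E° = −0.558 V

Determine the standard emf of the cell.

+0.206 V

Of the two couples in this cell, the one with the more positive reduction potential is reduced at the cathode: here that is Ga³⁺/Ga (−0.558 V); Zn²⁺/Zn (−0.764 V) is the anode.
E°cell = E°(cathode) − E°(anode) = −0.558 − (−0.764) = +0.206 V.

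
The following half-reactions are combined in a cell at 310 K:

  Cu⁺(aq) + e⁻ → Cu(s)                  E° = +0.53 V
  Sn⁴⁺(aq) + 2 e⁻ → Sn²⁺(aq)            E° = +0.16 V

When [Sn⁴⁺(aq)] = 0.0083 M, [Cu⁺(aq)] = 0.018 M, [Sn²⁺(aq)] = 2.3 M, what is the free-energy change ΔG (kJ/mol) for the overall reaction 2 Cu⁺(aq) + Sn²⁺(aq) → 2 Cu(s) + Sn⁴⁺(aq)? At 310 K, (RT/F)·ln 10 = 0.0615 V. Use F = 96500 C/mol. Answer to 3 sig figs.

−65.2 kJ/mol

With Cu⁺/Cu reduced at the cathode, E°cell = +0.53 − (+0.16) = +0.37 V and n = 2.
Q = [Sn⁴⁺(aq)] / ([Cu⁺(aq)]^2·[Sn²⁺(aq)]) = 11.1, so log Q = 1.047 and E = +0.37 − (0.0615/2)(1.047) = +0.3378 V.
ΔG = −nFE = −(2)(96500)(+0.3378) J/mol = −65.2 kJ/mol.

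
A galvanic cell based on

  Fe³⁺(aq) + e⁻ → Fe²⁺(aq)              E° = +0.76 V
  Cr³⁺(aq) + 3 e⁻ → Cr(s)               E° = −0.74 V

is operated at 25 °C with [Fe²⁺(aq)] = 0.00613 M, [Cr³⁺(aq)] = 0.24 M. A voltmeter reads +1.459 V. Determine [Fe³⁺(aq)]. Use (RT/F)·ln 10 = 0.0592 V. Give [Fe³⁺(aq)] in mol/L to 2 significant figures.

0.00077 M

With Fe³⁺/Fe²⁺ at the cathode and Cr³⁺/Cr at the anode, E°cell = +0.76 − (−0.74) = +1.50 V (n = 3).
Rearranging E = E° − (0.0592/n)·log Q gives log Q = 3(+1.50 − (+1.459))/0.0592 = 2.078.
For 3 Fe³⁺(aq) + Cr(s) → 3 Fe²⁺(aq) + Cr³⁺(aq), the reaction quotient is Q = ([Fe²⁺(aq)]^3·[Cr³⁺(aq)]) / [Fe³⁺(aq)]^3.
Substituting the known concentrations and solving, log [Fe³⁺(aq)] = −3.112 and [Fe³⁺(aq)] = 0.00077 M.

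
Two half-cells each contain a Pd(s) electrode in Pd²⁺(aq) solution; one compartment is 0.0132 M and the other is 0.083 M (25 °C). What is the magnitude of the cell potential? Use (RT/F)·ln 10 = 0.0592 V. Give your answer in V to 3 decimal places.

0.024 V

For a concentration cell E°cell = 0, since both electrodes use the same couple.
The compartment with the higher Pd²⁺(aq) concentration (0.083 M) acts as the cathode; ions are reduced there and produced at the dilute (0.0132 M) anode.
With n = 2, Ecell = −(0.0592/2)·log([dilute]/[conc]) = −(0.0592/2)·log(0.0132/0.083) = +0.024 V.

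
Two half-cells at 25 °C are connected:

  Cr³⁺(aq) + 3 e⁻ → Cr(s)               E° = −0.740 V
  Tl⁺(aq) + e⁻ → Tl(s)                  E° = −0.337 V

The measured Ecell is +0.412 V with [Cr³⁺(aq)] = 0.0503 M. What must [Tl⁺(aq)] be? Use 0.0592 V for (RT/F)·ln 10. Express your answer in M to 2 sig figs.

0.52 M

Tl⁺/Tl is the cathode (higher E°); E°cell = −0.337 − (−0.740) = +0.403 V with n = 3.
Since E = E° − (0.0592/n)·log Q, log Q = n(E° − E)/0.0592 = −0.456.
The balanced reaction is 3 Tl⁺(aq) + Cr(s) → 3 Tl(s) + Cr³⁺(aq), so Q = [Cr³⁺(aq)] / [Tl⁺(aq)]^3.
Solving for the unknown gives log [Tl⁺(aq)] = −0.281, so [Tl⁺(aq)] ≈ 0.52 M.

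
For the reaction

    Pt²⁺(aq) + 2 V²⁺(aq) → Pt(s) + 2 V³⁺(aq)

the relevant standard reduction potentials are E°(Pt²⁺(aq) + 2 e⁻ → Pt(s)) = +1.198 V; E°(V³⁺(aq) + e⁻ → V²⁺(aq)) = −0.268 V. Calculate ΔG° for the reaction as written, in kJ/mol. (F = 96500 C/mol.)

In the reaction as written Pt²⁺(aq) is reduced, so the Pt²⁺/Pt couple is the cathode and V³⁺/V²⁺ is the anode.
E°cell = +1.198 − (−0.268) = +1.466 V; balancing electrons gives n = 2.
ΔG° = −nFE°cell = −(2)(96500)(+1.466) J/mol = −283 kJ/mol.

−283 kJ/mol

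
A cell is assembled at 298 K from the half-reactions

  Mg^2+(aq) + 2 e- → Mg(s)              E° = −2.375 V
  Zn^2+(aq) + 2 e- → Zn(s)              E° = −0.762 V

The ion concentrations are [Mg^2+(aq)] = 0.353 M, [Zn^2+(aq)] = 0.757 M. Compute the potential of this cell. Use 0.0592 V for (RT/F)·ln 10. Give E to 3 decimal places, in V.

Zn²⁺/Zn is reduced (cathode, E° = −0.762 V) and Mg²⁺/Mg is oxidized (anode).
E°cell = −0.762 − (−2.375) = +1.613 V, with n = 2 electrons transferred.
The balanced reaction is Zn^2+(aq) + Mg(s) → Zn(s) + Mg^2+(aq), so Q = [Mg^2+(aq)] / [Zn^2+(aq)] = 0.466 and log Q = −0.331.
By the Nernst equation, E = +1.613 − (0.0592/2)·(−0.331) = +1.623 V.

+1.623 V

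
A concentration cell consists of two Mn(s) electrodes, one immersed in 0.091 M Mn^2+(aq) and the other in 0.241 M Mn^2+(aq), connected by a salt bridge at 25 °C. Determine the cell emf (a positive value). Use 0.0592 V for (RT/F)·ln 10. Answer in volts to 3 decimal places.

For a concentration cell E°cell = 0, since both electrodes use the same couple.
The compartment with the higher Mn^2+(aq) concentration (0.241 M) acts as the cathode; ions are reduced there and produced at the dilute (0.091 M) anode.
With n = 2, Ecell = −(0.0592/2)·log([dilute]/[conc]) = −(0.0592/2)·log(0.091/0.241) = +0.013 V.

0.013 V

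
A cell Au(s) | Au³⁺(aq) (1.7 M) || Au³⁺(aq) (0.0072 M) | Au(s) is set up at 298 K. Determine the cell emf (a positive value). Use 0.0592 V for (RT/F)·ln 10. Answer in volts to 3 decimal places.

0.047 V

For a concentration cell E°cell = 0, since both electrodes use the same couple.
The compartment with the higher Au³⁺(aq) concentration (1.7 M) acts as the cathode; ions are reduced there and produced at the dilute (0.0072 M) anode.
With n = 3, Ecell = −(0.0592/3)·log([dilute]/[conc]) = −(0.0592/3)·log(0.0072/1.7) = +0.047 V.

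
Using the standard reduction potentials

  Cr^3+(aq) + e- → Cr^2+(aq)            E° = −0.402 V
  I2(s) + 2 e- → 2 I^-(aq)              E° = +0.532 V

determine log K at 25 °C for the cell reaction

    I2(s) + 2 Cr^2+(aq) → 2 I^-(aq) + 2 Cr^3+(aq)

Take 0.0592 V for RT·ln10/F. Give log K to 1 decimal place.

log K = 31.6

The I₂/I⁻ couple is reduced (cathode); E°cell = +0.532 − (−0.402) = +0.934 V with n = 2.
At equilibrium E = 0, so log K = nE°cell / 0.0592 = (2)(+0.934) / 0.0592 = 31.6.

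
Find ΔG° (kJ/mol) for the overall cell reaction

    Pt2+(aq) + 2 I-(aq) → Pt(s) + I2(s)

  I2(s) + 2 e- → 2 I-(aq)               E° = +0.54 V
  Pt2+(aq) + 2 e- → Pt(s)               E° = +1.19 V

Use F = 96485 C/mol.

In the reaction as written Pt2+(aq) is reduced, so the Pt²⁺/Pt couple is the cathode and I₂/I⁻ is the anode.
E°cell = +1.19 − (+0.54) = +0.65 V; balancing electrons gives n = 2.
ΔG° = −nFE°cell = −(2)(96485)(+0.65) J/mol = −125 kJ/mol.

−125 kJ/mol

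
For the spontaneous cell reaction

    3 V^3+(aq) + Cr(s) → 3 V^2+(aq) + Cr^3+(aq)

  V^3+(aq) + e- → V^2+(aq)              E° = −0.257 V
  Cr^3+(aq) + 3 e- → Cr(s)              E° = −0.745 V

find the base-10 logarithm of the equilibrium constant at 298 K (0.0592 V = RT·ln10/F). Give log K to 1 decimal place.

The V³⁺/V²⁺ couple is reduced (cathode); E°cell = −0.257 − (−0.745) = +0.488 V with n = 3.
At equilibrium E = 0, so log K = nE°cell / 0.0592 = (3)(+0.488) / 0.0592 = 24.7.

log K = 24.7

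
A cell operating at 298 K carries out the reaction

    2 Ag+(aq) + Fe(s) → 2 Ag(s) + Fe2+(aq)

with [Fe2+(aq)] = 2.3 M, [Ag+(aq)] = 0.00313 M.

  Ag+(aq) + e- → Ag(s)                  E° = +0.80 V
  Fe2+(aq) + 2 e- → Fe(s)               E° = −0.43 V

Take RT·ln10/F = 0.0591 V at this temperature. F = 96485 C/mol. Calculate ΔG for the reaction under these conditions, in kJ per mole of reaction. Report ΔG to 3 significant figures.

−207 kJ/mol

The standard cell potential is +0.80 − (−0.43) = +1.23 V, with n = 2 electrons in the balanced equation.
Q = [Fe2+(aq)] / [Ag+(aq)]^2 = 2.35×10^5, so log Q = 5.371 and E = +1.23 − (0.0591/2)(5.371) = +1.0713 V.
ΔG = −nFE = −(2)(96485)(+1.0713) J/mol = −207 kJ/mol.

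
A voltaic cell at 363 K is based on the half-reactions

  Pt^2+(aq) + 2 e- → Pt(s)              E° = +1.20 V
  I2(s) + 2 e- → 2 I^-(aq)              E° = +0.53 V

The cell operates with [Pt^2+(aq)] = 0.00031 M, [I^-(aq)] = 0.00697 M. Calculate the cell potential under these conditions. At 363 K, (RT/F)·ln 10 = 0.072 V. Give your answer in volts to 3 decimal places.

+0.388 V

The Pt²⁺/Pt couple has the more positive E°, so it is the cathode; I₂/I⁻ is the anode.
E°cell = E°cat − E°an = +1.20 − (+0.53) = +0.67 V; n = 2.
Balancing gives Pt^2+(aq) + 2 I^-(aq) → Pt(s) + I2(s); hence Q = 1 / ([Pt^2+(aq)]·[I^-(aq)]^2) = 6.64×10^7 (log Q = 7.822).
By the Nernst equation, E = +0.67 − (0.072/2)·(7.822) = +0.388 V.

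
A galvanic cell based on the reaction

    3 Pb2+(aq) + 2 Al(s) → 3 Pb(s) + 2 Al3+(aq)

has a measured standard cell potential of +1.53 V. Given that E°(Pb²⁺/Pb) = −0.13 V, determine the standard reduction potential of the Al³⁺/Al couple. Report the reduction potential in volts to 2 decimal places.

In the reaction as written the Pb²⁺/Pb couple is reduced (cathode) and Al³⁺/Al is oxidized (anode), so E°cell = E°(Pb²⁺/Pb) − E°(Al³⁺/Al).
E°(Al³⁺/Al) = E°(cathode) − E°cell = −0.13 − (+1.53) = −1.66 V.

−1.66 V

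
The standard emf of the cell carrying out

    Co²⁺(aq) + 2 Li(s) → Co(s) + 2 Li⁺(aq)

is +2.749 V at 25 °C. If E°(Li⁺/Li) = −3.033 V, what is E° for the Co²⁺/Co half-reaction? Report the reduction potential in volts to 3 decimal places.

−0.284 V

In the reaction as written the Co²⁺/Co couple is reduced (cathode) and Li⁺/Li is oxidized (anode), so E°cell = E°(Co²⁺/Co) − E°(Li⁺/Li).
E°(Co²⁺/Co) = E°cell + E°(anode) = +2.749 + (−3.033) = −0.284 V.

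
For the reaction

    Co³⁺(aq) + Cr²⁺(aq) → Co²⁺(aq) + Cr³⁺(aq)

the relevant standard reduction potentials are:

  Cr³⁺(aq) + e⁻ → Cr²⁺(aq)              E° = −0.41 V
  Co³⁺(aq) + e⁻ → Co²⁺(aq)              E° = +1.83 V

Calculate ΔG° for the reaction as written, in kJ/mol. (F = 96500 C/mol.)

In the reaction as written Co³⁺(aq) is reduced, so the Co³⁺/Co²⁺ couple is the cathode and Cr³⁺/Cr²⁺ is the anode.
E°cell = +1.83 − (−0.41) = +2.24 V; balancing electrons gives n = 1.
ΔG° = −nFE°cell = −(1)(96500)(+2.24) J/mol = −216 kJ/mol.

−216 kJ/mol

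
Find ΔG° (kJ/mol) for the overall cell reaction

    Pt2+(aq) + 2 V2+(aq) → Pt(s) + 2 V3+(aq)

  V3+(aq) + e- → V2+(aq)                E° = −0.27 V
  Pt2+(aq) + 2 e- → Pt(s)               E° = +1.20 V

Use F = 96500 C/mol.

−284 kJ/mol

In the reaction as written Pt2+(aq) is reduced, so the Pt²⁺/Pt couple is the cathode and V³⁺/V²⁺ is the anode.
E°cell = +1.20 − (−0.27) = +1.47 V; balancing electrons gives n = 2.
ΔG° = −nFE°cell = −(2)(96500)(+1.47) J/mol = −284 kJ/mol.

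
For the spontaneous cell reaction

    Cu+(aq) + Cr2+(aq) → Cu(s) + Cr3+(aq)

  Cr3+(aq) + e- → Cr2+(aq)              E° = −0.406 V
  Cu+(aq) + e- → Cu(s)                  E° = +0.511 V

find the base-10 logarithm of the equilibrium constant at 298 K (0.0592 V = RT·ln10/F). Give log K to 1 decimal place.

The Cu⁺/Cu couple is reduced (cathode); E°cell = +0.511 − (−0.406) = +0.917 V with n = 1.
At equilibrium E = 0, so log K = nE°cell / 0.0592 = (1)(+0.917) / 0.0592 = 15.5.

log K = 15.5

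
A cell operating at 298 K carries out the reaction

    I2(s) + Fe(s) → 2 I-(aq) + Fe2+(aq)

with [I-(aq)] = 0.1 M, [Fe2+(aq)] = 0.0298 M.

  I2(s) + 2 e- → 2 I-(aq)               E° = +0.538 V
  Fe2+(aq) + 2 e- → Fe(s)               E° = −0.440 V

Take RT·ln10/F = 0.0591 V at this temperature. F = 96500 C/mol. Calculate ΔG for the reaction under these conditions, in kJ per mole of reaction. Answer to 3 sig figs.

The standard cell potential is +0.538 − (−0.440) = +0.978 V, with n = 2 electrons in the balanced equation.
The reaction quotient is [I-(aq)]^2·[Fe2+(aq)] = 0.000298; by Nernst, E = +0.978 − (0.0591/2)(−3.526) = +1.0822 V.
ΔG = −nFE = −(2)(96500)(+1.0822) J/mol = −209 kJ/mol.

−209 kJ/mol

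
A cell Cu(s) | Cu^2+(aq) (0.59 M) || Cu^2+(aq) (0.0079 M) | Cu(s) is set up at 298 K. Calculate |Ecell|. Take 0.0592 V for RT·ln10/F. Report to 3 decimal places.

0.055 V

For a concentration cell E°cell = 0, since both electrodes use the same couple.
The compartment with the higher Cu^2+(aq) concentration (0.59 M) acts as the cathode; ions are reduced there and produced at the dilute (0.0079 M) anode.
With n = 2, Ecell = −(0.0592/2)·log([dilute]/[conc]) = −(0.0592/2)·log(0.0079/0.59) = +0.055 V.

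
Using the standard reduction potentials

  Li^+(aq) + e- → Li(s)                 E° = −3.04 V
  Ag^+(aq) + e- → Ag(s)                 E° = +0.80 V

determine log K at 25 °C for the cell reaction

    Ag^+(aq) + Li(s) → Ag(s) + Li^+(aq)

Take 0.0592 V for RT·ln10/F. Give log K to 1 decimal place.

The Ag⁺/Ag couple is reduced (cathode); E°cell = +0.80 − (−3.04) = +3.84 V with n = 1.
At equilibrium E = 0, so log K = nE°cell / 0.0592 = (1)(+3.84) / 0.0592 = 64.9.

log K = 64.9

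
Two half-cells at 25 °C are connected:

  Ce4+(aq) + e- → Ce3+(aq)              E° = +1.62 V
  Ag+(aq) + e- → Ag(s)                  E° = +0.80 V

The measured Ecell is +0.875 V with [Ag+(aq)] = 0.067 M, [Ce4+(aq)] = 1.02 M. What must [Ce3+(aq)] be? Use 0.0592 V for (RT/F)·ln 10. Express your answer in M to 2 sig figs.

1.8 M

The Ce⁴⁺/Ce³⁺ couple has the larger reduction potential, so it is the cathode: E°cell = +1.62 − (+0.80) = +0.82 V and n = 1.
Since E = E° − (0.0592/n)·log Q, log Q = n(E° − E)/0.0592 = −0.929.
For Ce4+(aq) + Ag(s) → Ce3+(aq) + Ag+(aq), the reaction quotient is Q = ([Ce3+(aq)]·[Ag+(aq)]) / [Ce4+(aq)].
Solving for the unknown gives log [Ce3+(aq)] = 0.254, so [Ce3+(aq)] ≈ 1.8 M.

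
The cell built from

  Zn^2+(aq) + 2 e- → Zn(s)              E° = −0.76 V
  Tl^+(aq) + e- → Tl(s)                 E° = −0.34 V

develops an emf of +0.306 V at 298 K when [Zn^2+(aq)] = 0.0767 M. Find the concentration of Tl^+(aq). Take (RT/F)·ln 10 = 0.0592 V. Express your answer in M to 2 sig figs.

The Tl⁺/Tl couple has the larger reduction potential, so it is the cathode: E°cell = −0.34 − (−0.76) = +0.42 V and n = 2.
Rearranging E = E° − (0.0592/n)·log Q gives log Q = 2(+0.42 − (+0.306))/0.0592 = 3.851.
The balanced reaction is 2 Tl^+(aq) + Zn(s) → 2 Tl(s) + Zn^2+(aq), so Q = [Zn^2+(aq)] / [Tl^+(aq)]^2.
Solving for the unknown gives log [Tl^+(aq)] = −2.483, so [Tl^+(aq)] ≈ 0.0033 M.

0.0033 M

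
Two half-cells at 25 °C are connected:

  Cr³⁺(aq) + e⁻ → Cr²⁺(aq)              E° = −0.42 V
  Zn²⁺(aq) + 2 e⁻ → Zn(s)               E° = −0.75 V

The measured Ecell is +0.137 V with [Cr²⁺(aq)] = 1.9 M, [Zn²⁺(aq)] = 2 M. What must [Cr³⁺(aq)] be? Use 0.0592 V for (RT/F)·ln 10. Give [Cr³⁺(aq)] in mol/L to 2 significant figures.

Cr³⁺/Cr²⁺ is the cathode (higher E°); E°cell = −0.42 − (−0.75) = +0.33 V with n = 2.
Rearranging E = E° − (0.0592/n)·log Q gives log Q = 2(+0.33 − (+0.137))/0.0592 = 6.520.
The balanced reaction is 2 Cr³⁺(aq) + Zn(s) → 2 Cr²⁺(aq) + Zn²⁺(aq), so Q = ([Cr²⁺(aq)]^2·[Zn²⁺(aq)]) / [Cr³⁺(aq)]^2.
Isolating [Cr³⁺(aq)] in Q = 10^{6.520} yields log [Cr³⁺(aq)] = −2.831, i.e. 0.0015 M.

0.0015 M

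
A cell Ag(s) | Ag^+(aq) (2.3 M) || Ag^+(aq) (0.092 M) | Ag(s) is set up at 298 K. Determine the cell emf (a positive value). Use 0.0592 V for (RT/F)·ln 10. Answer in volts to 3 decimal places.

For a concentration cell E°cell = 0, since both electrodes use the same couple.
The compartment with the higher Ag^+(aq) concentration (2.3 M) acts as the cathode; ions are reduced there and produced at the dilute (0.092 M) anode.
With n = 1, Ecell = −(0.0592/1)·log([dilute]/[conc]) = −(0.0592/1)·log(0.092/2.3) = +0.083 V.

0.083 V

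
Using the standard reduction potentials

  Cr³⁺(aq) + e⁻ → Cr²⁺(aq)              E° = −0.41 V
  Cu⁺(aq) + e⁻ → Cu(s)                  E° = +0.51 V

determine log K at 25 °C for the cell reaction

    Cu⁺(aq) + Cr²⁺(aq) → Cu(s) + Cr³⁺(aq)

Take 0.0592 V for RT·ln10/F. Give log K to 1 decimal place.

log K = 15.5

The Cu⁺/Cu couple is reduced (cathode); E°cell = +0.51 − (−0.41) = +0.92 V with n = 1.
At equilibrium E = 0, so log K = nE°cell / 0.0592 = (1)(+0.92) / 0.0592 = 15.5.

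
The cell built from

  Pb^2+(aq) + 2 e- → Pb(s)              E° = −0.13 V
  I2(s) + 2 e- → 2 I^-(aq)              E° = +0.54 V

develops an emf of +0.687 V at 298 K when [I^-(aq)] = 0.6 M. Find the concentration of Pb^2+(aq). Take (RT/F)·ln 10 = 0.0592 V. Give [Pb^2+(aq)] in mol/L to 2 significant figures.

0.74 M

I₂/I⁻ is the cathode (higher E°); E°cell = +0.54 − (−0.13) = +0.67 V with n = 2.
Since E = E° − (0.0592/n)·log Q, log Q = n(E° − E)/0.0592 = −0.574.
For I2(s) + Pb(s) → 2 I^-(aq) + Pb^2+(aq), the reaction quotient is Q = [I^-(aq)]^2·[Pb^2+(aq)].
Isolating [Pb^2+(aq)] in Q = 10^{−0.574} yields log [Pb^2+(aq)] = −0.130, i.e. 0.74 M.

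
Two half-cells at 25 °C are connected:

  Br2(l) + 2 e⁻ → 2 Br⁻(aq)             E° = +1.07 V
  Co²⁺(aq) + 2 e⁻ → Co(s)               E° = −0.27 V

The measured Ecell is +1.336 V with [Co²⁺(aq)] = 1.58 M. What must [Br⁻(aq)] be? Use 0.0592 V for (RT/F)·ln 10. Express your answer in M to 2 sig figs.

0.93 M

With Br₂/Br⁻ at the cathode and Co²⁺/Co at the anode, E°cell = +1.07 − (−0.27) = +1.34 V (n = 2).
From the Nernst equation, log Q = n(E° − E)/0.0592 = 2·(+1.34 − (+1.336))/0.0592 = 0.135.
Balancing electrons gives Br2(l) + Co(s) → 2 Br⁻(aq) + Co²⁺(aq); thus Q = [Br⁻(aq)]^2·[Co²⁺(aq)].
Isolating [Br⁻(aq)] in Q = 10^{0.135} yields log [Br⁻(aq)] = −0.032, i.e. 0.93 M.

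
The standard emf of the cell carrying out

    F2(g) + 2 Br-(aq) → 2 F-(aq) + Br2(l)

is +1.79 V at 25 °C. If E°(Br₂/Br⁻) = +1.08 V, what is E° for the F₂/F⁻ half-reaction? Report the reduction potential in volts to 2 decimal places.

In the reaction as written the F₂/F⁻ couple is reduced (cathode) and Br₂/Br⁻ is oxidized (anode), so E°cell = E°(F₂/F⁻) − E°(Br₂/Br⁻).
E°(F₂/F⁻) = E°cell + E°(anode) = +1.79 + (+1.08) = +2.87 V.

+2.87 V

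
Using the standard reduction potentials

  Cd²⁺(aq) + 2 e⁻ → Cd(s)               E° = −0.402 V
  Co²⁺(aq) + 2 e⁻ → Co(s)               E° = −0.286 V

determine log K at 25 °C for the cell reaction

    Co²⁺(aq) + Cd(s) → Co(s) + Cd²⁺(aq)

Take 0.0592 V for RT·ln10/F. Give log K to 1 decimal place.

The Co²⁺/Co couple is reduced (cathode); E°cell = −0.286 − (−0.402) = +0.116 V with n = 2.
At equilibrium E = 0, so log K = nE°cell / 0.0592 = (2)(+0.116) / 0.0592 = 3.9.

log K = 3.9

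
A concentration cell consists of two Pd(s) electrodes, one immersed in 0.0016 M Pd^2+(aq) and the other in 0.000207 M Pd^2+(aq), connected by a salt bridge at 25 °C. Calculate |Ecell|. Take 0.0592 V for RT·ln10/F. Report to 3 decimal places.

For a concentration cell E°cell = 0, since both electrodes use the same couple.
The compartment with the higher Pd^2+(aq) concentration (0.0016 M) acts as the cathode; ions are reduced there and produced at the dilute (0.000207 M) anode.
With n = 2, Ecell = −(0.0592/2)·log([dilute]/[conc]) = −(0.0592/2)·log(0.000207/0.0016) = +0.026 V.

0.026 V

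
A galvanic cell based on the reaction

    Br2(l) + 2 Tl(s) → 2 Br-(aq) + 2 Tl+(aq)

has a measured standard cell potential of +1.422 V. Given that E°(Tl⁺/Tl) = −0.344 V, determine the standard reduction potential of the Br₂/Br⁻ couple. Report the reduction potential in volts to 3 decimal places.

In the reaction as written the Br₂/Br⁻ couple is reduced (cathode) and Tl⁺/Tl is oxidized (anode), so E°cell = E°(Br₂/Br⁻) − E°(Tl⁺/Tl).
E°(Br₂/Br⁻) = E°cell + E°(anode) = +1.422 + (−0.344) = +1.078 V.

+1.078 V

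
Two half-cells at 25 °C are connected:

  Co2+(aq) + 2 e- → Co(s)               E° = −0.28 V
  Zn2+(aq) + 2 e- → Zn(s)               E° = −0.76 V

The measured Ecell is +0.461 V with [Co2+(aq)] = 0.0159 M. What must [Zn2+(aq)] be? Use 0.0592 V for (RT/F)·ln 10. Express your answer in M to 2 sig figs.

0.070 M

Co²⁺/Co is the cathode (higher E°); E°cell = −0.28 − (−0.76) = +0.48 V with n = 2.
Rearranging E = E° − (0.0592/n)·log Q gives log Q = 2(+0.48 − (+0.461))/0.0592 = 0.642.
For Co2+(aq) + Zn(s) → Co(s) + Zn2+(aq), the reaction quotient is Q = [Zn2+(aq)] / [Co2+(aq)].
Isolating [Zn2+(aq)] in Q = 10^{0.642} yields log [Zn2+(aq)] = −1.157, i.e. 0.070 M.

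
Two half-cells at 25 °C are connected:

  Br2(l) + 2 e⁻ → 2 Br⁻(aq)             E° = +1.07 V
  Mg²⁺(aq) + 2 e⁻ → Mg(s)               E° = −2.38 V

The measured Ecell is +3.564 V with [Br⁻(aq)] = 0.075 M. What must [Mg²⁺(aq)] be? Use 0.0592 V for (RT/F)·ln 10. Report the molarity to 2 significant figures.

The Br₂/Br⁻ couple has the larger reduction potential, so it is the cathode: E°cell = +1.07 − (−2.38) = +3.45 V and n = 2.
Since E = E° − (0.0592/n)·log Q, log Q = n(E° − E)/0.0592 = −3.851.
For Br2(l) + Mg(s) → 2 Br⁻(aq) + Mg²⁺(aq), the reaction quotient is Q = [Br⁻(aq)]^2·[Mg²⁺(aq)].
Solving for the unknown gives log [Mg²⁺(aq)] = −1.601, so [Mg²⁺(aq)] ≈ 0.025 M.

0.025 M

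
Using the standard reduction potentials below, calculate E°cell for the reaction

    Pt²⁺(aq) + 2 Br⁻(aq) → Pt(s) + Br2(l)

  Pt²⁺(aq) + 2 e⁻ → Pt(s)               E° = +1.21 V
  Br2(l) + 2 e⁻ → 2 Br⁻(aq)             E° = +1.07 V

Pt²⁺(aq) gains electrons, so the Pt²⁺/Pt couple is the cathode; the Br₂/Br⁻ couple is the anode.
E°cell = E°(cathode) − E°(anode) = +1.21 − (+1.07) = +0.14 V.

+0.14 V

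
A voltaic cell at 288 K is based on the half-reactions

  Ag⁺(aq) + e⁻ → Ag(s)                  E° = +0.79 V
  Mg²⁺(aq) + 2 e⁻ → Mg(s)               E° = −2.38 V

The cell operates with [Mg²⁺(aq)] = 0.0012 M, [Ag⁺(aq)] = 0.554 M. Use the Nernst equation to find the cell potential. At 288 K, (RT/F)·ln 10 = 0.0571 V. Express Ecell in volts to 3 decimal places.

Ag⁺/Ag is reduced (cathode, E° = +0.79 V) and Mg²⁺/Mg is oxidized (anode).
The standard potential is +0.79 − (−2.38) = +3.17 V and the balanced reaction transfers n = 2 electrons.
Balancing gives 2 Ag⁺(aq) + Mg(s) → 2 Ag(s) + Mg²⁺(aq); hence Q = [Mg²⁺(aq)] / [Ag⁺(aq)]^2 = 0.00391 (log Q = −2.408).
By the Nernst equation, E = +3.17 − (0.0571/2)·(−2.408) = +3.239 V.

+3.239 V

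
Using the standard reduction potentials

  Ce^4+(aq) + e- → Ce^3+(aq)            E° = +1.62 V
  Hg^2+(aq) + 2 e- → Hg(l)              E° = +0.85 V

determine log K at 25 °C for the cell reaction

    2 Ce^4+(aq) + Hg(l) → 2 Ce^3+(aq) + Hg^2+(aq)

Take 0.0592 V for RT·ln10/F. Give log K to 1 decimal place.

The Ce⁴⁺/Ce³⁺ couple is reduced (cathode); E°cell = +1.62 − (+0.85) = +0.77 V with n = 2.
At equilibrium E = 0, so log K = nE°cell / 0.0592 = (2)(+0.77) / 0.0592 = 26.0.

log K = 26.0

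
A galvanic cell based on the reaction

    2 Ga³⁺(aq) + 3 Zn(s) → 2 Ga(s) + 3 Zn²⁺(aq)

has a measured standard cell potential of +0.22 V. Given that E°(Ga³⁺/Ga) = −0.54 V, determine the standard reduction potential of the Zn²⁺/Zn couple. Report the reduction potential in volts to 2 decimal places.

In the reaction as written the Ga³⁺/Ga couple is reduced (cathode) and Zn²⁺/Zn is oxidized (anode), so E°cell = E°(Ga³⁺/Ga) − E°(Zn²⁺/Zn).
E°(Zn²⁺/Zn) = E°(cathode) − E°cell = −0.54 − (+0.22) = −0.76 V.

−0.76 V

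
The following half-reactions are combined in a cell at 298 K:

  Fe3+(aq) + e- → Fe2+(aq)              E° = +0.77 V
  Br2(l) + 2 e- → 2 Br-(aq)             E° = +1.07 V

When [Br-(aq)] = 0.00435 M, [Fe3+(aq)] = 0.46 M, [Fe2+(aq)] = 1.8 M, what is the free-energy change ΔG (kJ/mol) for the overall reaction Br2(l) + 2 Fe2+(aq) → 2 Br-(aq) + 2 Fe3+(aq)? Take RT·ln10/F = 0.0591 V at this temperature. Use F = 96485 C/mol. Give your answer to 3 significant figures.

The standard cell potential is +1.07 − (+0.77) = +0.30 V, with n = 2 electrons in the balanced equation.
Here Q = ([Br-(aq)]^2·[Fe3+(aq)]^2) / [Fe2+(aq)]^2 = 1.24×10^−6 (log Q = −5.908), giving E = +0.30 − (0.0591/2)·(−5.908) = +0.4746 V.
ΔG = −nFE = −(2)(96485)(+0.4746) J/mol = −91.6 kJ/mol.

−91.6 kJ/mol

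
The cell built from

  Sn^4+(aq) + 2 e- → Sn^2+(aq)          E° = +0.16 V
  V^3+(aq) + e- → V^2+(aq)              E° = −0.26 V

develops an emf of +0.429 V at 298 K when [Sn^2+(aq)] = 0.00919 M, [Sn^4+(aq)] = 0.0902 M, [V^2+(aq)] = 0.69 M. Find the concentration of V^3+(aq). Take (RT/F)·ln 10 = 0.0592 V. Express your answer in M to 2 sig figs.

The Sn⁴⁺/Sn²⁺ couple has the larger reduction potential, so it is the cathode: E°cell = +0.16 − (−0.26) = +0.42 V and n = 2.
From the Nernst equation, log Q = n(E° − E)/0.0592 = 2·(+0.42 − (+0.429))/0.0592 = −0.304.
For Sn^4+(aq) + 2 V^2+(aq) → Sn^2+(aq) + 2 V^3+(aq), the reaction quotient is Q = ([Sn^2+(aq)]·[V^3+(aq)]^2) / ([Sn^4+(aq)]·[V^2+(aq)]^2).
Isolating [V^3+(aq)] in Q = 10^{−0.304} yields log [V^3+(aq)] = 0.183, i.e. 1.5 M.

1.5 M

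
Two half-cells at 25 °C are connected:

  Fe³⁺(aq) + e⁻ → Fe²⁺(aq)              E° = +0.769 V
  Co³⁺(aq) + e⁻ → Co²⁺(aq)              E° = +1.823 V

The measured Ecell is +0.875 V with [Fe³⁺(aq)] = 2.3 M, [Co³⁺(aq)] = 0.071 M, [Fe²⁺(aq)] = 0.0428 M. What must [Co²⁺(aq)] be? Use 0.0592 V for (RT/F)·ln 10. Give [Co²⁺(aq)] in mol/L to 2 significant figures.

1.4 M

With Co³⁺/Co²⁺ at the cathode and Fe³⁺/Fe²⁺ at the anode, E°cell = +1.823 − (+0.769) = +1.054 V (n = 1).
Rearranging E = E° − (0.0592/n)·log Q gives log Q = 1(+1.054 − (+0.875))/0.0592 = 3.024.
The balanced reaction is Co³⁺(aq) + Fe²⁺(aq) → Co²⁺(aq) + Fe³⁺(aq), so Q = ([Co²⁺(aq)]·[Fe³⁺(aq)]) / ([Co³⁺(aq)]·[Fe²⁺(aq)]).
Solving for the unknown gives log [Co²⁺(aq)] = 0.145, so [Co²⁺(aq)] ≈ 1.4 M.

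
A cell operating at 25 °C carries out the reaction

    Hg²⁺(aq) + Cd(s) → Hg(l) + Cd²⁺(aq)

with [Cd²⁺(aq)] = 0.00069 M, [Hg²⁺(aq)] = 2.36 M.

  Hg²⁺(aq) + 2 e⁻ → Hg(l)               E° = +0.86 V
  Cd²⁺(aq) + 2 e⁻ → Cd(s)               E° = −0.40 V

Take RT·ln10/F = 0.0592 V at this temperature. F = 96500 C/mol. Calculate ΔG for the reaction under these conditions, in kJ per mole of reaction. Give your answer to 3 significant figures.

−263 kJ/mol

The standard cell potential is +0.86 − (−0.40) = +1.26 V, with n = 2 electrons in the balanced equation.
The reaction quotient is [Cd²⁺(aq)] / [Hg²⁺(aq)] = 0.000292; by Nernst, E = +1.26 − (0.0592/2)(−3.534) = +1.3646 V.
Then ΔG = −nFE = −2 × 96500 × +1.3646 J/mol = −263 kJ/mol.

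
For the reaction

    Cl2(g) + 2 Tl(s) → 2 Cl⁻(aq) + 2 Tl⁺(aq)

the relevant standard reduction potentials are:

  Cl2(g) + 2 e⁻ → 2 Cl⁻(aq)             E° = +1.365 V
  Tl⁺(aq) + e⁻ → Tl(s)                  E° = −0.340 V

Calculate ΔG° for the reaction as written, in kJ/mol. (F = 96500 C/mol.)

In the reaction as written Cl2(g) is reduced, so the Cl₂/Cl⁻ couple is the cathode and Tl⁺/Tl is the anode.
E°cell = +1.365 − (−0.340) = +1.705 V; balancing electrons gives n = 2.
ΔG° = −nFE°cell = −(2)(96500)(+1.705) J/mol = −329 kJ/mol.

−329 kJ/mol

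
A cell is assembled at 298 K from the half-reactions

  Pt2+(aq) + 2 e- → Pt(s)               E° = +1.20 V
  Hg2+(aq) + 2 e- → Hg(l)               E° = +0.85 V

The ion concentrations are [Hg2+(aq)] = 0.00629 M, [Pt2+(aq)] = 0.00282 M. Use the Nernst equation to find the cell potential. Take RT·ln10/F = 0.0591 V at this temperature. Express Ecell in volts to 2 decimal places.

+0.34 V

The Pt²⁺/Pt couple has the more positive E°, so it is the cathode; Hg²⁺/Hg is the anode.
The standard potential is +1.20 − (+0.85) = +0.35 V and the balanced reaction transfers n = 2 electrons.
For the overall reaction Pt2+(aq) + Hg(l) → Pt(s) + Hg2+(aq), Q = [Hg2+(aq)] / [Pt2+(aq)] = 2.23, giving log Q = 0.348.
Applying E = E° − (RT ln10/nF)·log Q gives +0.35 − (0.0591/2)(0.348) = +0.34 V.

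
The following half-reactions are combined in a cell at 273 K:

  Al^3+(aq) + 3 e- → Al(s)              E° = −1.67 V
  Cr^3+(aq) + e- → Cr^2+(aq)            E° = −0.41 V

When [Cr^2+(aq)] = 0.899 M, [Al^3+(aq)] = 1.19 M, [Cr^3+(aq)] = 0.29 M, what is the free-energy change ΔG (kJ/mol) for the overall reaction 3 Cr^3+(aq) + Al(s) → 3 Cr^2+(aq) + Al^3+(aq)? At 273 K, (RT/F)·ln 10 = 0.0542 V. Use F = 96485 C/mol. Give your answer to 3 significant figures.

The standard cell potential is −0.41 − (−1.67) = +1.26 V, with n = 3 electrons in the balanced equation.
Here Q = ([Cr^2+(aq)]^3·[Al^3+(aq)]) / [Cr^3+(aq)]^3 = 35.5 (log Q = 1.550), giving E = +1.26 − (0.0542/3)·(1.550) = +1.2320 V.
Then ΔG = −nFE = −3 × 96485 × +1.2320 J/mol = −357 kJ/mol.

−357 kJ/mol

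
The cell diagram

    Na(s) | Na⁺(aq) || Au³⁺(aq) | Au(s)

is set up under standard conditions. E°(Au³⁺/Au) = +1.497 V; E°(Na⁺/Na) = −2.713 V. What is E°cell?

By convention the left-hand electrode in cell notation is the anode (oxidation) and the right-hand electrode is the cathode (reduction).
E°cell = E°(right) − E°(left) = +1.497 − (−2.713) = +4.210 V.

+4.210 V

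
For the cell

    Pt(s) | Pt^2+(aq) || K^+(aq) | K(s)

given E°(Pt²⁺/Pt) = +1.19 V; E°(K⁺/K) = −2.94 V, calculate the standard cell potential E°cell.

By convention the left-hand electrode in cell notation is the anode (oxidation) and the right-hand electrode is the cathode (reduction).
E°cell = E°(right) − E°(left) = −2.94 − (+1.19) = −4.13 V.
The negative sign shows that, as written, the cell would require an external voltage to drive the reaction.

−4.13 V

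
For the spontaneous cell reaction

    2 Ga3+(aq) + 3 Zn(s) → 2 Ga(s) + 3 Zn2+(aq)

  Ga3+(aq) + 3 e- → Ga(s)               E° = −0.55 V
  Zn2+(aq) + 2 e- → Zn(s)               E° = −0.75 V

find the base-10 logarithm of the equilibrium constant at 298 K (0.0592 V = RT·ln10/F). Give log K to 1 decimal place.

log K = 20.3

The Ga³⁺/Ga couple is reduced (cathode); E°cell = −0.55 − (−0.75) = +0.20 V with n = 6.
At equilibrium E = 0, so log K = nE°cell / 0.0592 = (6)(+0.20) / 0.0592 = 20.3.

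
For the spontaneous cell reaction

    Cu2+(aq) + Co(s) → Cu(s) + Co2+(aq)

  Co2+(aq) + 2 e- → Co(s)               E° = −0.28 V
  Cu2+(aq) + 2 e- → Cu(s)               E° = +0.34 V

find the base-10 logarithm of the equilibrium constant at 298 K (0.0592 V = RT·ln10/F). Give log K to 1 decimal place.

The Cu²⁺/Cu couple is reduced (cathode); E°cell = +0.34 − (−0.28) = +0.62 V with n = 2.
At equilibrium E = 0, so log K = nE°cell / 0.0592 = (2)(+0.62) / 0.0592 = 20.9.

log K = 20.9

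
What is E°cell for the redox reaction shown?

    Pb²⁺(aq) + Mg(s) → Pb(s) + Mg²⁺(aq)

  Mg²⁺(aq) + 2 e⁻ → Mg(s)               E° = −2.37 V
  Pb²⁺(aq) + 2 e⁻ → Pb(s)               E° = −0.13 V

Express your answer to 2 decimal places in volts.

+2.24 V

In the reaction as written, Pb²⁺(aq) is reduced (cathode) and Mg²⁺(aq) is produced by oxidation at the anode.
E°cell = E°(cathode) − E°(anode) = −0.13 − (−2.37) = +2.24 V.
The positive value indicates the reaction is spontaneous as written.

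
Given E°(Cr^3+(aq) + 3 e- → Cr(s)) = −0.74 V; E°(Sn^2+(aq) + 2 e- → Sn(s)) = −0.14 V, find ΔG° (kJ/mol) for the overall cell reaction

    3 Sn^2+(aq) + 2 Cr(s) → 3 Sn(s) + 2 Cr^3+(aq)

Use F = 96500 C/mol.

−347 kJ/mol

In the reaction as written Sn^2+(aq) is reduced, so the Sn²⁺/Sn couple is the cathode and Cr³⁺/Cr is the anode.
E°cell = −0.14 − (−0.74) = +0.60 V; balancing electrons gives n = 6.
ΔG° = −nFE°cell = −(6)(96500)(+0.60) J/mol = −347 kJ/mol.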